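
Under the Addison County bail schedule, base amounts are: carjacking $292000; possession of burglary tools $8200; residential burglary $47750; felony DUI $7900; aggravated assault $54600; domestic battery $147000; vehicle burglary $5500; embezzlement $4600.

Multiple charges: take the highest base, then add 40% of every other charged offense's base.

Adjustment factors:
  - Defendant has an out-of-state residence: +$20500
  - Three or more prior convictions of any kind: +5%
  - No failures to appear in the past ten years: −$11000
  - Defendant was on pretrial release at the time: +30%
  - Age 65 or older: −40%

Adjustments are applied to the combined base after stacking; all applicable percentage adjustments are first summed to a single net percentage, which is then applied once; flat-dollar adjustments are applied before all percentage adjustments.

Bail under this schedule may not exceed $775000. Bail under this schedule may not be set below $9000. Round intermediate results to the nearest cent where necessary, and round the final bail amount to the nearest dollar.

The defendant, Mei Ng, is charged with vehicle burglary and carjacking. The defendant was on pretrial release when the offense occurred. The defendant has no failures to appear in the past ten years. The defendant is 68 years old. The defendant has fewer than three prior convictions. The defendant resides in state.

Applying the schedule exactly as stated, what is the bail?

$254880

Base amounts from the schedule: vehicle burglary $5500; carjacking $292000.
Stacking rule: highest base plus 40% of each additional charge. Highest is carjacking at $292000. Additional: $5500 × 40% = $2200. Combined base = $292000 + $2200 = $294200.
No failures to appear in the past ten years (−$11000 flat): $294200 − $11000 = $283200.
Net percentage adjustment: +30% −40% = −10%. $283200 × 0.9 = $254880.
$254880 is within the $775000 maximum.
$254880 is at or above the $9000 minimum.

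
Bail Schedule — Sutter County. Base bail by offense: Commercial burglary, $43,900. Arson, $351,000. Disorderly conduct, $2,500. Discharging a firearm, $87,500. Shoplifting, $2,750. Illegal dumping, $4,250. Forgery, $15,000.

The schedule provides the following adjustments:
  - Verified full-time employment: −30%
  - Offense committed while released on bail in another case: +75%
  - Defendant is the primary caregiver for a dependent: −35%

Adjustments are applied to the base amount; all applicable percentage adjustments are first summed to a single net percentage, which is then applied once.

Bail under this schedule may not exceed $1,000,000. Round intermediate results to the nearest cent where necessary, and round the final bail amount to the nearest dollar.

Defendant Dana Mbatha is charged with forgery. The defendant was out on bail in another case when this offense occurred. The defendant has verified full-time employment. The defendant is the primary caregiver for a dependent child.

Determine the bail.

$16,500

Base amounts from the schedule: forgery $15,000.
Single charge. Combined base = $15,000.
Net percentage adjustment: −30% +75% −35% = +10%. $15,000 × 1.1 = $16,500.
$16,500 is within the $1,000,000 maximum.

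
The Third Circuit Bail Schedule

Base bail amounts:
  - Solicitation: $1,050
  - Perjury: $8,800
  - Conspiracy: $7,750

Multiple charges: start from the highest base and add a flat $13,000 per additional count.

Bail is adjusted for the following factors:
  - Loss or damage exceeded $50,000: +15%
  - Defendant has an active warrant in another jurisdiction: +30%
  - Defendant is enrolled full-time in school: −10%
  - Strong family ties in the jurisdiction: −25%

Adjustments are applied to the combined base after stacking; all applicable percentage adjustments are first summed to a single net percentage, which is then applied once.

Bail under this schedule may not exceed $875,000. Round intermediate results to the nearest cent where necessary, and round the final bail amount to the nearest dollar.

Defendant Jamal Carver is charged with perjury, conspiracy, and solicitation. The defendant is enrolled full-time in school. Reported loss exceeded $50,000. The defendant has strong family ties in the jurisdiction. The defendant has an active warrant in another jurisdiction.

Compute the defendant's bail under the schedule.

$38,280

Base amounts from the schedule: perjury $8,800; conspiracy $7,750; solicitation $1,050.
Stacking rule: highest base plus $13,000 per additional charge. Highest is perjury at $8,800; 2 additional charges → +$26,000. Combined base = $34,800.
Net percentage adjustment: +15% +30% −10% −25% = +10%. $34,800 × 1.1 = $38,280.
$38,280 is within the $875,000 maximum.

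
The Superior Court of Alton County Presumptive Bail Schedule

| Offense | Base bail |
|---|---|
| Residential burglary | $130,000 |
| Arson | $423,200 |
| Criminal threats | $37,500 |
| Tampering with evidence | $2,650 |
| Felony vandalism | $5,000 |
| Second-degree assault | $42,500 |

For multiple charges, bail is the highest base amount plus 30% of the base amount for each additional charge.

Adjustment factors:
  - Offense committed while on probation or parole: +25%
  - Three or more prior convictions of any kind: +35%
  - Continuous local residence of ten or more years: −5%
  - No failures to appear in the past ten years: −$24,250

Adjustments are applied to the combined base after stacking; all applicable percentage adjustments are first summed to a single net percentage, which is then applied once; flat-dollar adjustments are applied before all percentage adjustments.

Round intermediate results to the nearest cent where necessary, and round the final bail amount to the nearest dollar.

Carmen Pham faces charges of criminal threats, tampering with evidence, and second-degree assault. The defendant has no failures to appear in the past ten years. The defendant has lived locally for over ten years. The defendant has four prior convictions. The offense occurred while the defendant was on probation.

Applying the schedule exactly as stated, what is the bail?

$46,957

Base amounts from the schedule: criminal threats $37,500; tampering with evidence $2,650; second-degree assault $42,500.
Stacking rule: highest base plus 30% of each additional charge. Highest is second-degree assault at $42,500. Additional: $37,500 × 30% = $11,250; $2,650 × 30% = $795. Combined base = $42,500 + $12,045 = $54,545.
No failures to appear in the past ten years (−$24,250 flat): $54,545 − $24,250 = $30,295.
Net percentage adjustment: +25% +35% −5% = +55%. $30,295 × 1.55 = $46,957.25.
Rounded to the nearest dollar: $46,957.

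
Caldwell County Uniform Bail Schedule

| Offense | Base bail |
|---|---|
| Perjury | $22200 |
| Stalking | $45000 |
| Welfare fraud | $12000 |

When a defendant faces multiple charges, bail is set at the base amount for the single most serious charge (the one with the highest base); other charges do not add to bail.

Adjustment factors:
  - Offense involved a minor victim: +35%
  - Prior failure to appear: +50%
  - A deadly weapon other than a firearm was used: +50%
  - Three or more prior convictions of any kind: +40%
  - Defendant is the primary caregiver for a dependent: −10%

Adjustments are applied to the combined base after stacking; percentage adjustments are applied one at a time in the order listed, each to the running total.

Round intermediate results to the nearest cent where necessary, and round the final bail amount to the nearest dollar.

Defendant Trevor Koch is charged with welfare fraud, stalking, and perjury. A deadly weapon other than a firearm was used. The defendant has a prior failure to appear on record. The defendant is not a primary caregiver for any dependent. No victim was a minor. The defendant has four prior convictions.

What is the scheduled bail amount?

Base amounts from the schedule: welfare fraud $12000; stalking $45000; perjury $22200.
Stacking rule: use the highest base only. Highest is stalking at $45000. Combined base = $45000.
Prior failure to appear (+50%): $45000 × 1.5 = $67500.
A deadly weapon other than a firearm was used (+50%): $67500 × 1.5 = $101250.
Three or more prior convictions of any kind (+40%): $101250 × 1.4 = $141750.

$141750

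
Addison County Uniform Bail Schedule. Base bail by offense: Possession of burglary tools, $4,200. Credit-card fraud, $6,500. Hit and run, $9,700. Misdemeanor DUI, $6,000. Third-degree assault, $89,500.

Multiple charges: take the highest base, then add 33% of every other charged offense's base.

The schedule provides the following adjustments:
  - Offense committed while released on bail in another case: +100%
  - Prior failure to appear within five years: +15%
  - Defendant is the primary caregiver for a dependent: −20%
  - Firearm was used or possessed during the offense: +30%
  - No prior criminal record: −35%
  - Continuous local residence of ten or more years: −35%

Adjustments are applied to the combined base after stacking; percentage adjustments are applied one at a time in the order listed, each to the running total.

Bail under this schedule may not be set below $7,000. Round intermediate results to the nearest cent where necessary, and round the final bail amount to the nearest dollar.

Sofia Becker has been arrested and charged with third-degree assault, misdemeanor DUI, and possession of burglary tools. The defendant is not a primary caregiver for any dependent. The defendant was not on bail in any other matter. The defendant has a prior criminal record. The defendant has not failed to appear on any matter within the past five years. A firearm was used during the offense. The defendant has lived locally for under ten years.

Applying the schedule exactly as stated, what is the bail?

Base amounts from the schedule: third-degree assault $89,500; misdemeanor DUI $6,000; possession of burglary tools $4,200.
Stacking rule: highest base plus 33% of each additional charge. Highest is third-degree assault at $89,500. Additional: $6,000 × 33% = $1,980; $4,200 × 33% = $1,386. Combined base = $89,500 + $3,366 = $92,866.
Firearm was used or possessed during the offense (+30%): $92,866 × 1.3 = $120,725.80.
$120,725.80 is at or above the $7,000 minimum.
Rounded to the nearest dollar: $120,726.

$120,726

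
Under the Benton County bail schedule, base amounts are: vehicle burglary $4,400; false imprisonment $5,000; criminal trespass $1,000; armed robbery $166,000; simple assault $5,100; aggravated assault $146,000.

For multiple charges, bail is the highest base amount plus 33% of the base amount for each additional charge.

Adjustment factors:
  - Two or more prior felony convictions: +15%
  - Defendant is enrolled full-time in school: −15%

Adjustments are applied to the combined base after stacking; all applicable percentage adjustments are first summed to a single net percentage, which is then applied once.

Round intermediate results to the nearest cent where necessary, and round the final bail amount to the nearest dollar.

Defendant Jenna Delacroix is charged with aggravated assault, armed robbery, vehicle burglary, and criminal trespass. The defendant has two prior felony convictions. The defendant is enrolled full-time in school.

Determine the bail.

$215,962

Base amounts from the schedule: aggravated assault $146,000; armed robbery $166,000; vehicle burglary $4,400; criminal trespass $1,000.
Stacking rule: highest base plus 33% of each additional charge. Highest is armed robbery at $166,000. Additional: $146,000 × 33% = $48,180; $4,400 × 33% = $1,452; $1,000 × 33% = $330. Combined base = $166,000 + $49,962 = $215,962.
Net percentage adjustment: +15% −15% = +0%. $215,962 × 1 = $215,962.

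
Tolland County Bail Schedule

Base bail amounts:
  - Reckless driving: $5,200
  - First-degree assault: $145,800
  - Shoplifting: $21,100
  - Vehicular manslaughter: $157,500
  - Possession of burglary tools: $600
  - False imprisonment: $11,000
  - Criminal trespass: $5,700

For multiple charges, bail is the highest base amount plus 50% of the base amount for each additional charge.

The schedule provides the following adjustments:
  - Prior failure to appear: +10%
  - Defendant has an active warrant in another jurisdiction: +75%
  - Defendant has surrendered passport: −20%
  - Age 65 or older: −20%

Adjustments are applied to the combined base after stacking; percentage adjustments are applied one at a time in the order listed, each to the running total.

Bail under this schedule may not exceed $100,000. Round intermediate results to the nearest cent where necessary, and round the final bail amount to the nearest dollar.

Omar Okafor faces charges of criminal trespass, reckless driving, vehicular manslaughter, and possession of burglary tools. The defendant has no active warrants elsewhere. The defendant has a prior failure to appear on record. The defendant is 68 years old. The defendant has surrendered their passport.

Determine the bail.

$100,000

Base amounts from the schedule: criminal trespass $5,700; reckless driving $5,200; vehicular manslaughter $157,500; possession of burglary tools $600.
Stacking rule: highest base plus 50% of each additional charge. Highest is vehicular manslaughter at $157,500. Additional: $5,700 × 50% = $2,850; $5,200 × 50% = $2,600; $600 × 50% = $300. Combined base = $157,500 + $5,750 = $163,250.
Prior failure to appear (+10%): $163,250 × 1.1 = $179,575.
Defendant has surrendered passport (−20%): $179,575 × 0.8 = $143,660.
Age 65 or older (−20%): $143,660 × 0.8 = $114,928.
Result $114,928 exceeds the maximum of $100,000; bail is capped at $100,000.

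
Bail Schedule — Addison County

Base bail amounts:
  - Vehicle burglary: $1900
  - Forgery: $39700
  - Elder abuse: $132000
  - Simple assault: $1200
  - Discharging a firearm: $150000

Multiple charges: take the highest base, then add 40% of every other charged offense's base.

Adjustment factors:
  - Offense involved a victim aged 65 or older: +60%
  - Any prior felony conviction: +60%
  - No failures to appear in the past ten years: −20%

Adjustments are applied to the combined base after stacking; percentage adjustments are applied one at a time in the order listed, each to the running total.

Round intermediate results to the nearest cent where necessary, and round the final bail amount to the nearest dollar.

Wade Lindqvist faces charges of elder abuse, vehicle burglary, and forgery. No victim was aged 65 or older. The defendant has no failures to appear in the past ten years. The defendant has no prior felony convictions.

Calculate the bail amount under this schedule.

$118912

Base amounts from the schedule: elder abuse $132000; vehicle burglary $1900; forgery $39700.
Stacking rule: highest base plus 40% of each additional charge. Highest is elder abuse at $132000. Additional: $1900 × 40% = $760; $39700 × 40% = $15880. Combined base = $132000 + $16640 = $148640.
No failures to appear in the past ten years (−20%): $148640 × 0.8 = $118912.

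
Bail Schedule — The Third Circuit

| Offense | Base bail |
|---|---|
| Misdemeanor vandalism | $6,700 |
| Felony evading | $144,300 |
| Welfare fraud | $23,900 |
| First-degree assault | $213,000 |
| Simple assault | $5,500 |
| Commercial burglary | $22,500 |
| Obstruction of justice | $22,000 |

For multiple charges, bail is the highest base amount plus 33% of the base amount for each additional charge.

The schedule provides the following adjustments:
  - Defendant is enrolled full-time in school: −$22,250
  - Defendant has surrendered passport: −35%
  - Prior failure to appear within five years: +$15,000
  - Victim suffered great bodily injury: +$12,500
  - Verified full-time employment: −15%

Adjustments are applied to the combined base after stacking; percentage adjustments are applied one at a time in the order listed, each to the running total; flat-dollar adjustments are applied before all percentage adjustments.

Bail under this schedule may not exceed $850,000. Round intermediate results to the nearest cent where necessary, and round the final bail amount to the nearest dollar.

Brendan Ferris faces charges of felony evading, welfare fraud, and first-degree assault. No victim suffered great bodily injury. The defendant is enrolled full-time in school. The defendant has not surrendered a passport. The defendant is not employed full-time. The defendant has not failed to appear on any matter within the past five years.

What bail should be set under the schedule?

$246,256

Base amounts from the schedule: felony evading $144,300; welfare fraud $23,900; first-degree assault $213,000.
Stacking rule: highest base plus 33% of each additional charge. Highest is first-degree assault at $213,000. Additional: $144,300 × 33% = $47,619; $23,900 × 33% = $7,887. Combined base = $213,000 + $55,506 = $268,506.
Defendant is enrolled full-time in school (−$22,250 flat): $268,506 − $22,250 = $246,256.
$246,256 is within the $850,000 maximum.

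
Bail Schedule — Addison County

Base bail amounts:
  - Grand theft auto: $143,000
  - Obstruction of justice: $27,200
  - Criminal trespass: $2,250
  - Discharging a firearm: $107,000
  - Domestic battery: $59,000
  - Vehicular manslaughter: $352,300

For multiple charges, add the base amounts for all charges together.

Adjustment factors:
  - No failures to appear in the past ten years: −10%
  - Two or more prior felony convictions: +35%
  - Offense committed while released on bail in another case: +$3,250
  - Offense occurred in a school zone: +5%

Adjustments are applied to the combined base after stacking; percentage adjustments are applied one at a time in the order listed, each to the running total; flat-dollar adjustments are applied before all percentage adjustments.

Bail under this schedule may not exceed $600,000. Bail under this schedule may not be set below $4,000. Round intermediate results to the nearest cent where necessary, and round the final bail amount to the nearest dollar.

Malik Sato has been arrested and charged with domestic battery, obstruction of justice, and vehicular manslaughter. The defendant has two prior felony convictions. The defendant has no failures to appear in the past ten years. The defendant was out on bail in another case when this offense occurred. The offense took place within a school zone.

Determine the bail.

$563,563

Base amounts from the schedule: domestic battery $59,000; obstruction of justice $27,200; vehicular manslaughter $352,300.
Stacking rule: sum of all bases. $59,000 + $27,200 + $352,300 = $438,500.
Offense committed while released on bail in another case (+$3,250 flat): $438,500 + $3,250 = $441,750.
No failures to appear in the past ten years (−10%): $441,750 × 0.9 = $397,575.
Two or more prior felony convictions (+35%): $397,575 × 1.35 = $536,726.25.
Offense occurred in a school zone (+5%): $536,726.25 × 1.05 = $563,562.56.
$563,562.56 is within the $600,000 maximum.
$563,562.56 is at or above the $4,000 minimum.
Rounded to the nearest dollar: $563,563.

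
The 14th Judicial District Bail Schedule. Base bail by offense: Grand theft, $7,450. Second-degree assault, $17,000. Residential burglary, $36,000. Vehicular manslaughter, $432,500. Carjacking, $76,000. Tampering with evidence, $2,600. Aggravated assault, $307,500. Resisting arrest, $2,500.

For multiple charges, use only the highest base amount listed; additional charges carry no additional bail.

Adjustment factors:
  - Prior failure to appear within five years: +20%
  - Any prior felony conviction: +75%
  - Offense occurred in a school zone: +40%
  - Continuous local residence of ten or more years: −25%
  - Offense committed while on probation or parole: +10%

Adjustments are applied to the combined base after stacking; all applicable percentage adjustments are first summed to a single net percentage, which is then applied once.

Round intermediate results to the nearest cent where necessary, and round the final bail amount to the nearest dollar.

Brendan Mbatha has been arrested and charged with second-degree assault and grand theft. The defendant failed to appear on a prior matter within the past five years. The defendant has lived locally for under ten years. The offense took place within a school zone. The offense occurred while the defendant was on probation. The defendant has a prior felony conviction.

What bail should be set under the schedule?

Base amounts from the schedule: second-degree assault $17,000; grand theft $7,450.
Stacking rule: use the highest base only. Highest is second-degree assault at $17,000. Combined base = $17,000.
Net percentage adjustment: +20% +75% +40% +10% = +145%. $17,000 × 2.45 = $41,650.

$41,650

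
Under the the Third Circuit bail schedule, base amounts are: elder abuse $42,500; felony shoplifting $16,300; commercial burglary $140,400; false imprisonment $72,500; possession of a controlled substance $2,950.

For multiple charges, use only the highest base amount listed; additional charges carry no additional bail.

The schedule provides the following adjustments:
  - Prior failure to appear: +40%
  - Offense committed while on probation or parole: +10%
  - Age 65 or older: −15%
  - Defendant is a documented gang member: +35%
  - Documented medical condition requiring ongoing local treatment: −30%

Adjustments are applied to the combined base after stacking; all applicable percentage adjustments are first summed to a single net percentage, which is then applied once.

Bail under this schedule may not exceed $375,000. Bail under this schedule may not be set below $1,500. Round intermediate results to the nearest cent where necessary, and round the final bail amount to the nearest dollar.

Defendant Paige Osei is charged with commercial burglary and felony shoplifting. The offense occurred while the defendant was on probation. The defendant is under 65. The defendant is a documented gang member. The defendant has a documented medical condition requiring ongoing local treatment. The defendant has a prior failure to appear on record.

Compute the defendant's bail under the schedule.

Base amounts from the schedule: commercial burglary $140,400; felony shoplifting $16,300.
Stacking rule: use the highest base only. Highest is commercial burglary at $140,400. Combined base = $140,400.
Net percentage adjustment: +40% +10% +35% −30% = +55%. $140,400 × 1.55 = $217,620.
$217,620 is within the $375,000 maximum.
$217,620 is at or above the $1,500 minimum.

$217,620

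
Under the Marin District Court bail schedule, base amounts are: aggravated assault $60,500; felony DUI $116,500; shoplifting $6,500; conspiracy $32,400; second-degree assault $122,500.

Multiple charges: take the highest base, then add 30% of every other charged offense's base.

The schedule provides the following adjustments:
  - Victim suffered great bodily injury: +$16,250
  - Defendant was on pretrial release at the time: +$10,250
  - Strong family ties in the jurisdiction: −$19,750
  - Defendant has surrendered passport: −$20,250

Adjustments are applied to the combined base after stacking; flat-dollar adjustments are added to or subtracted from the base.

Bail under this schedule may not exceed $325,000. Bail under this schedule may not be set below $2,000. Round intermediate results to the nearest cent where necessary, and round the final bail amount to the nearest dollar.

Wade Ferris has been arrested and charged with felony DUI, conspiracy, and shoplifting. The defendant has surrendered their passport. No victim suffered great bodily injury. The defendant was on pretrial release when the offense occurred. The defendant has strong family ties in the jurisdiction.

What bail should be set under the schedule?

Base amounts from the schedule: felony DUI $116,500; conspiracy $32,400; shoplifting $6,500.
Stacking rule: highest base plus 30% of each additional charge. Highest is felony DUI at $116,500. Additional: $32,400 × 30% = $9,720; $6,500 × 30% = $1,950. Combined base = $116,500 + $11,670 = $128,170.
Defendant was on pretrial release at the time (+$10,250 flat): $128,170 + $10,250 = $138,420.
Strong family ties in the jurisdiction (−$19,750 flat): $138,420 − $19,750 = $118,670.
Defendant has surrendered passport (−$20,250 flat): $118,670 − $20,250 = $98,420.
$98,420 is within the $325,000 maximum.
$98,420 is at or above the $2,000 minimum.

$98,420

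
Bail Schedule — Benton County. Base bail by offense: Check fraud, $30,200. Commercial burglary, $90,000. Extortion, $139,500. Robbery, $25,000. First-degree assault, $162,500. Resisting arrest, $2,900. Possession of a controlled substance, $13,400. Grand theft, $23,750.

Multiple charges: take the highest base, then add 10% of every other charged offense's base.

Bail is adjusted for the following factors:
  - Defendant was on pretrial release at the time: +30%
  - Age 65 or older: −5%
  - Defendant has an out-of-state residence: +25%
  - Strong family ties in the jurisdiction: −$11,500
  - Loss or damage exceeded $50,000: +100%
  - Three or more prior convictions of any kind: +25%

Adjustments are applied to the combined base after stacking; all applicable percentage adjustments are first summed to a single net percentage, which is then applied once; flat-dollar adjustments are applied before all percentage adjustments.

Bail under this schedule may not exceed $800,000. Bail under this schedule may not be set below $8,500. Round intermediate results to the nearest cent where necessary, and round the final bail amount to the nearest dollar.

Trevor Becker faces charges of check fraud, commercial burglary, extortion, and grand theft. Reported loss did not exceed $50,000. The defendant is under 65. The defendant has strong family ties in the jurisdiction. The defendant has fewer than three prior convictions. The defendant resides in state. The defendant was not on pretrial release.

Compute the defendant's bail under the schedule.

Base amounts from the schedule: check fraud $30,200; commercial burglary $90,000; extortion $139,500; grand theft $23,750.
Stacking rule: highest base plus 10% of each additional charge. Highest is extortion at $139,500. Additional: $30,200 × 10% = $3,020; $90,000 × 10% = $9,000; $23,750 × 10% = $2,375. Combined base = $139,500 + $14,395 = $153,895.
Strong family ties in the jurisdiction (−$11,500 flat): $153,895 − $11,500 = $142,395.
$142,395 is within the $800,000 maximum.
$142,395 is at or above the $8,500 minimum.

$142,395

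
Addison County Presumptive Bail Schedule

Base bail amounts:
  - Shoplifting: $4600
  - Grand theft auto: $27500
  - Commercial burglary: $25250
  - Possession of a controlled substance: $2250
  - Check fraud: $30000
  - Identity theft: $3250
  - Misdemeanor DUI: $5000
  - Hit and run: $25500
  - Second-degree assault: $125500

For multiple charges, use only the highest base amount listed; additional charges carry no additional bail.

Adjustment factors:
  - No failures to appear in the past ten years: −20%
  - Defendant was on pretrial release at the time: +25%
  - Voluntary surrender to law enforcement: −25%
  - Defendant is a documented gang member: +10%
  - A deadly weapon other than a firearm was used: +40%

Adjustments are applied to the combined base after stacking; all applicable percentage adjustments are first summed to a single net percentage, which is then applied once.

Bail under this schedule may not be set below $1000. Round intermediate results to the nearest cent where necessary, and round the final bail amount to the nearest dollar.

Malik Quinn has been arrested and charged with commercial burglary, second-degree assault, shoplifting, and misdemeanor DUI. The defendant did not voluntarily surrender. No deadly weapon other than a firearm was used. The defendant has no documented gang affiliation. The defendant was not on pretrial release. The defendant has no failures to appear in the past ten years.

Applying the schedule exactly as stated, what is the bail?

Base amounts from the schedule: commercial burglary $25250; second-degree assault $125500; shoplifting $4600; misdemeanor DUI $5000.
Stacking rule: use the highest base only. Highest is second-degree assault at $125500. Combined base = $125500.
No failures to appear in the past ten years (−20%): $125500 × 0.8 = $100400.
$100400 is at or above the $1000 minimum.

$100400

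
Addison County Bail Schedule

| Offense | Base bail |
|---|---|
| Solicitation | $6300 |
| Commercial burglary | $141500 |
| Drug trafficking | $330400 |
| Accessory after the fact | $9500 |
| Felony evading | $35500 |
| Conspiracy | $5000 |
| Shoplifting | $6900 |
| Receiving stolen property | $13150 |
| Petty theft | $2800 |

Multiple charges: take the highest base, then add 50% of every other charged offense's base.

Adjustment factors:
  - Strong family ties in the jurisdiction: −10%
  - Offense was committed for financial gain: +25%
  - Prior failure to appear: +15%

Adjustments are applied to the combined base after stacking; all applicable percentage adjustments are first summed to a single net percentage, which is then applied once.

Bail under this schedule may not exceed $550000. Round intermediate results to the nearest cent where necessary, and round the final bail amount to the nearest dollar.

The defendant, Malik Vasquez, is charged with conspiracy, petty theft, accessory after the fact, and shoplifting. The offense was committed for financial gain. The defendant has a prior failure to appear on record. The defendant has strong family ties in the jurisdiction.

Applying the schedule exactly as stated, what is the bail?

$21905

Base amounts from the schedule: conspiracy $5000; petty theft $2800; accessory after the fact $9500; shoplifting $6900.
Stacking rule: highest base plus 50% of each additional charge. Highest is accessory after the fact at $9500. Additional: $5000 × 50% = $2500; $2800 × 50% = $1400; $6900 × 50% = $3450. Combined base = $9500 + $7350 = $16850.
Net percentage adjustment: −10% +25% +15% = +30%. $16850 × 1.3 = $21905.
$21905 is within the $550000 maximum.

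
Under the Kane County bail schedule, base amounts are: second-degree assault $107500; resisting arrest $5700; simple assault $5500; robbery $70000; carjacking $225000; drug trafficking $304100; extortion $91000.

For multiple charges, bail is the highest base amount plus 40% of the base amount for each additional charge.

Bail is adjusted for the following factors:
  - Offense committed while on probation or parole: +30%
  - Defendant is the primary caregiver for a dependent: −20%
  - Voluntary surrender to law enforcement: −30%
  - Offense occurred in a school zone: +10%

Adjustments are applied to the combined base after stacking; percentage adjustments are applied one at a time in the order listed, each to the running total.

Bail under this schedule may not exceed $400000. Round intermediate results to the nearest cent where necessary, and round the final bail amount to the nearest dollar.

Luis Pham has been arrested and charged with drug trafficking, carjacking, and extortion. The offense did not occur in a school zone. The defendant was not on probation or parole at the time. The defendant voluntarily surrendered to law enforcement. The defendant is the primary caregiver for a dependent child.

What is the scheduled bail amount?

$241080

Base amounts from the schedule: drug trafficking $304100; carjacking $225000; extortion $91000.
Stacking rule: highest base plus 40% of each additional charge. Highest is drug trafficking at $304100. Additional: $225000 × 40% = $90000; $91000 × 40% = $36400. Combined base = $304100 + $126400 = $430500.
Defendant is the primary caregiver for a dependent (−20%): $430500 × 0.8 = $344400.
Voluntary surrender to law enforcement (−30%): $344400 × 0.7 = $241080.
$241080 is within the $400000 maximum.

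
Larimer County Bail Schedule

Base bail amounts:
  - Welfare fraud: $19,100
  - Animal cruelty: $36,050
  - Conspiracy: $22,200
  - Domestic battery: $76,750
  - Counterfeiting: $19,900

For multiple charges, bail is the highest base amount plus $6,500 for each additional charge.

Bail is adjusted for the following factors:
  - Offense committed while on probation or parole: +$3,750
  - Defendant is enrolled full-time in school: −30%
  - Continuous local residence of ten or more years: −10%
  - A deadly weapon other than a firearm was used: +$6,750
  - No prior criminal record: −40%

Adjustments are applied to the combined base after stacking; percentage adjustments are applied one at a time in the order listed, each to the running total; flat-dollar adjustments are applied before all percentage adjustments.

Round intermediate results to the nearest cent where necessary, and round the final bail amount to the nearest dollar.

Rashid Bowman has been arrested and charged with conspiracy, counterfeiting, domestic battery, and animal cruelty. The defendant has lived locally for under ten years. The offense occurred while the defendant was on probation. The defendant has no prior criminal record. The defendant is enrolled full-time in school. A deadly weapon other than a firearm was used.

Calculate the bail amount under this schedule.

$44,835

Base amounts from the schedule: conspiracy $22,200; counterfeiting $19,900; domestic battery $76,750; animal cruelty $36,050.
Stacking rule: highest base plus $6,500 per additional charge. Highest is domestic battery at $76,750; 3 additional charges → +$19,500. Combined base = $96,250.
Offense committed while on probation or parole (+$3,750 flat): $96,250 + $3,750 = $100,000.
A deadly weapon other than a firearm was used (+$6,750 flat): $100,000 + $6,750 = $106,750.
Defendant is enrolled full-time in school (−30%): $106,750 × 0.7 = $74,725.
No prior criminal record (−40%): $74,725 × 0.6 = $44,835.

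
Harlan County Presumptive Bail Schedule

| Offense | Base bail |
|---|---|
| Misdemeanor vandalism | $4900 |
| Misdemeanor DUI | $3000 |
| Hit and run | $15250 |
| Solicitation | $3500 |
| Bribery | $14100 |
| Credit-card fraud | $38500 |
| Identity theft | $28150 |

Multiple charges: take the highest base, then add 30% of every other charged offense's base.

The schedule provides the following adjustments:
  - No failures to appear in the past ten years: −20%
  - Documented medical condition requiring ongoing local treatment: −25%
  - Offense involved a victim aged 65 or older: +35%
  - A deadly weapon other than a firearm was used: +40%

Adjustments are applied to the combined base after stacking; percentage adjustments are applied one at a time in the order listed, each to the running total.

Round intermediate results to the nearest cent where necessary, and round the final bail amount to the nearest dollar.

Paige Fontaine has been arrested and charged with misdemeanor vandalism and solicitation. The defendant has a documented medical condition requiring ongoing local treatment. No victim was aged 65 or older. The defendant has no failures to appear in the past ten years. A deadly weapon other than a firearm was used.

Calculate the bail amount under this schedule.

$4998

Base amounts from the schedule: misdemeanor vandalism $4900; solicitation $3500.
Stacking rule: highest base plus 30% of each additional charge. Highest is misdemeanor vandalism at $4900. Additional: $3500 × 30% = $1050. Combined base = $4900 + $1050 = $5950.
No failures to appear in the past ten years (−20%): $5950 × 0.8 = $4760.
Documented medical condition requiring ongoing local treatment (−25%): $4760 × 0.75 = $3570.
A deadly weapon other than a firearm was used (+40%): $3570 × 1.4 = $4998.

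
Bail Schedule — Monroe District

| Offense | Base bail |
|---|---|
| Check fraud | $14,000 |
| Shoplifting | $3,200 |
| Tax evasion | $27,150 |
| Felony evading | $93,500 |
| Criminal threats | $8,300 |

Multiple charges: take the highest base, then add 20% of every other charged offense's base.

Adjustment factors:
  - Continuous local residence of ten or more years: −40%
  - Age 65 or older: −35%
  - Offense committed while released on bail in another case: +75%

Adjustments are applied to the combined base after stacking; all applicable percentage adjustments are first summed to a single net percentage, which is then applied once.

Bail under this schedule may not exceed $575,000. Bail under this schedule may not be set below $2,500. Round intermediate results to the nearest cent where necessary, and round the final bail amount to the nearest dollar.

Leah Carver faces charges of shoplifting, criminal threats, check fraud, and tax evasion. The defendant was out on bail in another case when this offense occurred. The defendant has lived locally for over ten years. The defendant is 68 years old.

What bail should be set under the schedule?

Base amounts from the schedule: shoplifting $3,200; criminal threats $8,300; check fraud $14,000; tax evasion $27,150.
Stacking rule: highest base plus 20% of each additional charge. Highest is tax evasion at $27,150. Additional: $3,200 × 20% = $640; $8,300 × 20% = $1,660; $14,000 × 20% = $2,800. Combined base = $27,150 + $5,100 = $32,250.
Net percentage adjustment: −40% −35% +75% = +0%. $32,250 × 1 = $32,250.
$32,250 is within the $575,000 maximum.
$32,250 is at or above the $2,500 minimum.

$32,250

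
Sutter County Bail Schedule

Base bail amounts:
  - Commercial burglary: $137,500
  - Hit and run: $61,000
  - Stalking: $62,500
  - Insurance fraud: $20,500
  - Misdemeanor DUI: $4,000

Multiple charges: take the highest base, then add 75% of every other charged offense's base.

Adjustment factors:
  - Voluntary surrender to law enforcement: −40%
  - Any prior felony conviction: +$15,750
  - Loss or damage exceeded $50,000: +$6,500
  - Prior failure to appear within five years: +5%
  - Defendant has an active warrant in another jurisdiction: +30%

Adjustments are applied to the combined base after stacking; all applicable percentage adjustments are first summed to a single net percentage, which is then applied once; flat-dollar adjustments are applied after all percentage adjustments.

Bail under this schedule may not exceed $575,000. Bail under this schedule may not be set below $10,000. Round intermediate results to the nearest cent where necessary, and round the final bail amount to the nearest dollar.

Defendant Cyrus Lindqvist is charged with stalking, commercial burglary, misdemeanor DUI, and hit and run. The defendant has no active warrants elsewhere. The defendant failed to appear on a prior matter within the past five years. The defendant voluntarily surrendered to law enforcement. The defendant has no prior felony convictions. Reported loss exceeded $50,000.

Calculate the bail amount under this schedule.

$158,031

Base amounts from the schedule: stalking $62,500; commercial burglary $137,500; misdemeanor DUI $4,000; hit and run $61,000.
Stacking rule: highest base plus 75% of each additional charge. Highest is commercial burglary at $137,500. Additional: $62,500 × 75% = $46,875; $4,000 × 75% = $3,000; $61,000 × 75% = $45,750. Combined base = $137,500 + $95,625 = $233,125.
Net percentage adjustment: −40% +5% = −35%. $233,125 × 0.65 = $151,531.25.
Loss or damage exceeded $50,000 (+$6,500 flat): $151,531.25 + $6,500 = $158,031.25.
$158,031.25 is within the $575,000 maximum.
$158,031.25 is at or above the $10,000 minimum.
Rounded to the nearest dollar: $158,031.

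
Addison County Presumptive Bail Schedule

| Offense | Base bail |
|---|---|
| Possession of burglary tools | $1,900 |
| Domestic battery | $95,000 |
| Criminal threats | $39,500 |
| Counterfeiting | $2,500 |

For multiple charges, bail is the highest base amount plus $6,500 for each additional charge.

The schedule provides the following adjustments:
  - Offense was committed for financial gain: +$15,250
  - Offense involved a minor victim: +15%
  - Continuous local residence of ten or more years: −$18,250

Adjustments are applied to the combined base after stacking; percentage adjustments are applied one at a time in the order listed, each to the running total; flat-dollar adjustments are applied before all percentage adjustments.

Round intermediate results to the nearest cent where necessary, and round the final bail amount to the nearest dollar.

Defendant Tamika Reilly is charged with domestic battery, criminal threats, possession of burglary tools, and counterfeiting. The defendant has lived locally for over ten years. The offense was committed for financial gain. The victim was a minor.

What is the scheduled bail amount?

$128,225

Base amounts from the schedule: domestic battery $95,000; criminal threats $39,500; possession of burglary tools $1,900; counterfeiting $2,500.
Stacking rule: highest base plus $6,500 per additional charge. Highest is domestic battery at $95,000; 3 additional charges → +$19,500. Combined base = $114,500.
Offense was committed for financial gain (+$15,250 flat): $114,500 + $15,250 = $129,750.
Continuous local residence of ten or more years (−$18,250 flat): $129,750 − $18,250 = $111,500.
Offense involved a minor victim (+15%): $111,500 × 1.15 = $128,225.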